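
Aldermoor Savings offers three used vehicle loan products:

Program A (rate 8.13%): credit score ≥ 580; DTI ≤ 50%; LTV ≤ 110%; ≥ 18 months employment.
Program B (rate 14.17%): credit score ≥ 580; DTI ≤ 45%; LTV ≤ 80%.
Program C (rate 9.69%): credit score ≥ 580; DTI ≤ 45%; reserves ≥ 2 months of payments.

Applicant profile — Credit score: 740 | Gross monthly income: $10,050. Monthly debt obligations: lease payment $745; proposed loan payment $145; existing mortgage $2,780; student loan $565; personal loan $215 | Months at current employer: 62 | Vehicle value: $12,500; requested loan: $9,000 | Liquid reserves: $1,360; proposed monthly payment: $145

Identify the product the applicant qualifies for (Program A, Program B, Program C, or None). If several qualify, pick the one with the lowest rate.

Program A

Total debts = (745 + 145 + 2,780 + 565 + 215) = 4,450; DTI = 4,450/10,050 = 44.3%.
LTV = 9,000/12,500 = 72%.
Reserves = 1,360/145 = 9.4 months.
Program A: score 740 ≥ 580; DTI 44.3% ≤ 50%; LTV 72% ≤ 110%; employment 62 ≥ 18 mo → qualifies.
Program B: score 740 ≥ 580; DTI 44.3% ≤ 45%; LTV 72% ≤ 80% → qualifies.
Program C: score 740 ≥ 580; DTI 44.3% ≤ 45%; reserves 9.4 ≥ 2 mo → qualifies.
Qualifying: Program A, Program B, Program C. Lowest rate is 8.13% → Program A.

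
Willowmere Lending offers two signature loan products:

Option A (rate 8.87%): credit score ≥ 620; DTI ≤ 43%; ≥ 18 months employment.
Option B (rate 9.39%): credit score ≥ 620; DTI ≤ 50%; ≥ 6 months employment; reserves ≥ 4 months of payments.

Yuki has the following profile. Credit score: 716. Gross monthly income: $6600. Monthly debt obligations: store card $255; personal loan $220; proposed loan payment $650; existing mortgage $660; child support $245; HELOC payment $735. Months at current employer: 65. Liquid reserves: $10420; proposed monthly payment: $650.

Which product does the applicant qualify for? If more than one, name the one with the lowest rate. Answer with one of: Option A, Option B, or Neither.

Total debts = (255 + 220 + 650 + 660 + 245 + 735) = 2,765; DTI = 2,765/6,600 = 41.9%.
Reserves = 10,420/650 = 16.0 months.
Option A: score 716 ≥ 620; DTI 41.9% ≤ 43%; employment 65 ≥ 18 mo → qualifies.
Option B: score 716 ≥ 620; DTI 41.9% ≤ 50%; employment 65 ≥ 6 mo; reserves 16.0 ≥ 4 mo → qualifies.
Qualifying: Option A, Option B. Lowest rate is 8.87% → Option A.

Option A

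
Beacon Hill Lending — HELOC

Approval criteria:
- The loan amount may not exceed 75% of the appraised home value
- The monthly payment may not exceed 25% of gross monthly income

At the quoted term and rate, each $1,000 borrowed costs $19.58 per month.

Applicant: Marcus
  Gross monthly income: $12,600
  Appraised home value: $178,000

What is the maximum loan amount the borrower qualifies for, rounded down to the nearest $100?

Payment cap: 25% × $12,600 = $3,150/month.
At $19.58 per $1,000, that supports 3,150/19.58 × 1,000 ≈ $160,878 → $160,800.
LTV cap: 75% × $178,000 = $133,500 → $133,500.
Binding constraint: loan-to-value.

$133,500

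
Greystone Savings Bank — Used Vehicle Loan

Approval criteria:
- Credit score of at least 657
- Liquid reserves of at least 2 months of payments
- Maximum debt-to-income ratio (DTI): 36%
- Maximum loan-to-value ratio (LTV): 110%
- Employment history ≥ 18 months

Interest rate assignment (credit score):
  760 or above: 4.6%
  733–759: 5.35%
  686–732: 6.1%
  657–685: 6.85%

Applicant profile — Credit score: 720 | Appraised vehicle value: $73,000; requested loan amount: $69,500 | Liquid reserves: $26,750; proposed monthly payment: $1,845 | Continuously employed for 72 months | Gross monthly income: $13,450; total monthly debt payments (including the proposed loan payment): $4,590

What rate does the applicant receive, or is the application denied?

Approved at 6.1%

Credit score 720 ≥ 657 (meets minimum)
Liquid reserves cover 26,750/1,845 = 14.5 months — ≥ 2 required
Loan-to-value = 69,500/73,000 = 95.2% — pass (110% max)
DTI = 4,590/13,450 = 34.1% ≤ 36%
Employment 72 ≥ 18 months
All requirements met. Score 720 falls in the 686–732 tier → 6.1%.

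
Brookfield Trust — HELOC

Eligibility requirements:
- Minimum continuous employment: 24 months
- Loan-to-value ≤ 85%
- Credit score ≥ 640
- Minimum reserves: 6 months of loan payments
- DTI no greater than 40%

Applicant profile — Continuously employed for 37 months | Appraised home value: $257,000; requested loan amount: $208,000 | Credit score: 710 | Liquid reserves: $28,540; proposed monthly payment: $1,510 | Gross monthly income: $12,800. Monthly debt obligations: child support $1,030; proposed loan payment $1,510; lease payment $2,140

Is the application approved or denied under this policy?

Approved

Employment 37 ≥ 24 months
LTV = 208,000/257,000 = 80.9% ≤ 85%
Credit score 710 ≥ 640 (meets)
Liquid reserves cover 28,540/1,510 = 18.9 months — ≥ 6 required
Total monthly debts = (1,030 + 1,510 + 2,140) = 4,680. DTI = 4,680/12,800 = 36.6% ≤ 40%
All criteria satisfied.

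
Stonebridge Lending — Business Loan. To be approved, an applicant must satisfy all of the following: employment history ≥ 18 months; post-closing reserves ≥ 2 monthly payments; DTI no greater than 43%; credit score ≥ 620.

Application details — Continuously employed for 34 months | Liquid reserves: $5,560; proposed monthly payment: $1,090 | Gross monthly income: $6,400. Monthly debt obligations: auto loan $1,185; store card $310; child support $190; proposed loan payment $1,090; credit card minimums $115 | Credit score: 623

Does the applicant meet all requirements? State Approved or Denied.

Employment 34 ≥ 18 months
Reserves = 5,560/1,090 = 5.1 months ≥ 2
Total monthly debts = (1,185 + 310 + 190 + 1,090 + 115) = 2,890. DTI: 2,890 ÷ 6,400 = 45.2%, exceeds the 43% cap
Credit score 623 ≥ 620 (meets)
Fails on DTI.

Denied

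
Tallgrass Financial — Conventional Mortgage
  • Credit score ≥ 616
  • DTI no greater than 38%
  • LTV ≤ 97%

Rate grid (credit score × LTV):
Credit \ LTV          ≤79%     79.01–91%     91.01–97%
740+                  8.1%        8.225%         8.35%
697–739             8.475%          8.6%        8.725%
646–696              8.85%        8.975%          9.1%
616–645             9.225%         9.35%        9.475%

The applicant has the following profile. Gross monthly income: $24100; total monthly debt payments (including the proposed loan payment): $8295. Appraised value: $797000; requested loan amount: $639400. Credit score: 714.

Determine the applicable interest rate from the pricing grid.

Credit score 714 ≥ 616; DTI = 8,295/24,100 = 34.4% ≤ 38%
Loan-to-value = 639,400/797,000 = 80.2% — pass (97% max)
Score 714 is in the 697–739 band; LTV 80.2% is in the 79.01–91% band → 8.6%.

8.6%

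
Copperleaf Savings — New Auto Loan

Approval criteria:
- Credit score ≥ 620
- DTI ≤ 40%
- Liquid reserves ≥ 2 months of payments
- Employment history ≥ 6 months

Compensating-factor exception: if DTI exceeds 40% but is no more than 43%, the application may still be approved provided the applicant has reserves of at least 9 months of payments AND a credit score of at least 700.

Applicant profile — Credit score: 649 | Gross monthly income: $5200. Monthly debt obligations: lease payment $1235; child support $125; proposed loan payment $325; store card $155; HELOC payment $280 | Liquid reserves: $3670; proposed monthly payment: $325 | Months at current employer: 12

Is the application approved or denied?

Denied

Credit score 649 ≥ 620 (meets base)
Total debts = (1,235 + 125 + 325 + 155 + 280) = 2,120. DTI: 2,120 ÷ 5,200 = 40.8%, over the 40% base limit.
Reserves: 3,670 ÷ 325 = 11.3 months (meets 2-month minimum)
Employment 12 ≥ 6 months
DTI 40.8% is within the 40%–43% exception band; checking compensating factors.
Reserves 11.3 ≥ 9 months; credit score 649 < 700.
Override conditions not both satisfied; exception does not apply.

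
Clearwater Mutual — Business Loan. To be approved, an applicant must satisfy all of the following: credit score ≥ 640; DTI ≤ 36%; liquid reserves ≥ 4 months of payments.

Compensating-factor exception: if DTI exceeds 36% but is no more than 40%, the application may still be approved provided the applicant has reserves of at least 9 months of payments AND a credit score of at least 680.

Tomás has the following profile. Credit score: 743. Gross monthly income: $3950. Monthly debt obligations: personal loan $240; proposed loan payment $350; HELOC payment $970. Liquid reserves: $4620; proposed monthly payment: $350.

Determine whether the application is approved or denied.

Credit score 743 ≥ 640 (meets base)
Total debts = (240 + 350 + 970) = 1,560. DTI: 1,560 ÷ 3,950 = 39.5%, over the 36% base limit.
Reserves: 4,620 ÷ 350 = 13.2 months (meets 4-month minimum)
39.5% falls in the override range (36%–40%), so the compensating-factor test applies.
Reserves 13.2 ≥ 9 months; credit score 743 ≥ 680.
Both override conditions satisfied; DTI exception granted.

Approved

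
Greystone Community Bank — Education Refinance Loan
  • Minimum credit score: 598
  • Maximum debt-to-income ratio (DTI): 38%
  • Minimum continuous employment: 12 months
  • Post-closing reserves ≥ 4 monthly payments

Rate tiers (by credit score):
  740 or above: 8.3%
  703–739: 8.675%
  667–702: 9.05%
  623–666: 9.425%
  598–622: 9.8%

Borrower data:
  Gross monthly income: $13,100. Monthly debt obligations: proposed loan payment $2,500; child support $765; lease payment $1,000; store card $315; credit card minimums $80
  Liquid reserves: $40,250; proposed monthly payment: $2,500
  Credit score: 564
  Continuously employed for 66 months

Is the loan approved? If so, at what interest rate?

Credit score 564 < 598 (below minimum)
Employment 66 ≥ 12 months
Liquid reserves cover 40,250/2,500 = 16.1 months — ≥ 4 required
Total monthly debts = (2,500 + 765 + 1,000 + 315 + 80) = 4,660. DTI: 4,660 ÷ 13,100 = 35.6%, within the 38% cap
Not all requirements met → denied.

Denied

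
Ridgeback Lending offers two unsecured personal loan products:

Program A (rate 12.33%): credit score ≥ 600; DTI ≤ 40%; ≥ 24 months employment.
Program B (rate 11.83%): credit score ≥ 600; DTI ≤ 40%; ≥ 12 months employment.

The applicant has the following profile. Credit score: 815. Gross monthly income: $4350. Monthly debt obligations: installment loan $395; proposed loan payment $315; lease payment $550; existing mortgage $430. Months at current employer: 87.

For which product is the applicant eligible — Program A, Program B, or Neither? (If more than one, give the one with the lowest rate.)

Total debts = (395 + 315 + 550 + 430) = 1,690; DTI = 1,690/4,350 = 38.9%.
Program A: score 815 ≥ 600; DTI 38.9% ≤ 40%; employment 87 ≥ 24 mo → qualifies.
Program B: score 815 ≥ 600; DTI 38.9% ≤ 40%; employment 87 ≥ 12 mo → qualifies.
Qualifying: Program A, Program B. Lowest rate is 11.83% → Program B.

Program B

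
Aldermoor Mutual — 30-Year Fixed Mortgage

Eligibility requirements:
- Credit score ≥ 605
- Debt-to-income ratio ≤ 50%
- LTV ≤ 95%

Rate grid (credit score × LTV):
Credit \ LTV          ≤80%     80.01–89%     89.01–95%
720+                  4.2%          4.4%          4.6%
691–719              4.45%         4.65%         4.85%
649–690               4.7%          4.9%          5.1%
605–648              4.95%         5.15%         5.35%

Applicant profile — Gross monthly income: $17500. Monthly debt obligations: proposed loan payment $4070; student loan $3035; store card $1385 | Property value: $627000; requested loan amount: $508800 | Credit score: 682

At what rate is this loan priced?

Credit score 682 ≥ 605; Total monthly debts = (4,070 + 3,035 + 1,385) = 8,490. Debt-to-income = 8,490/17,500 = 48.5% — meets 50% limit
LTV = 508,800/627,000 = 81.1% ≤ 95%
Row: 682 falls in 649–690. Column: 81.1% falls in 80.01–89%. Rate = 4.9%.

4.9%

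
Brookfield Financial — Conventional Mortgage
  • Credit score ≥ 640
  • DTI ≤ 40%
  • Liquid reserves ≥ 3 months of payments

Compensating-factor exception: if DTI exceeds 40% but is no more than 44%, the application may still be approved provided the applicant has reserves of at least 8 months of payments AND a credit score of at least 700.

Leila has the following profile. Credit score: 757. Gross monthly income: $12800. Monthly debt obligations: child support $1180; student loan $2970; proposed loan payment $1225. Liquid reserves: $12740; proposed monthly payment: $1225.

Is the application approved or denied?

Credit score 757 ≥ 640 (meets base)
Total debts = (1,180 + 2,970 + 1,225) = 5,375. DTI: 5,375 ÷ 12,800 = 42%, over the 40% base limit.
Reserves = 12,740/1,225 = 10.4 months ≥ 3
42% falls in the override range (40%–44%), so the compensating-factor test applies.
Reserves 10.4 ≥ 8 months; credit score 757 ≥ 700.
Both override conditions satisfied; DTI exception granted.

Approved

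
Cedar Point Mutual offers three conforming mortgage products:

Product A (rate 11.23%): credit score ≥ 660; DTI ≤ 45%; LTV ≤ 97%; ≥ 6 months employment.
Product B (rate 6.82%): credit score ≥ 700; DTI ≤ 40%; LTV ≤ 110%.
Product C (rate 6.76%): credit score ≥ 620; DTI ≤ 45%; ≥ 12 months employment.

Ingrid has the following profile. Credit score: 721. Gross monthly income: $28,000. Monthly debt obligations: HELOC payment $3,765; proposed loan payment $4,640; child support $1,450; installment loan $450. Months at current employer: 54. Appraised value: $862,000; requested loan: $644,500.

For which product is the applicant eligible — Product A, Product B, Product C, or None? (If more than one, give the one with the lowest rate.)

Product C

Total debts = (3,765 + 4,640 + 1,450 + 450) = 10,305; DTI = 10,305/28,000 = 36.8%.
LTV = 644,500/862,000 = 74.8%.
Product A: score 721 ≥ 660; DTI 36.8% ≤ 45%; LTV 74.8% ≤ 97%; employment 54 ≥ 6 mo → qualifies.
Product B: score 721 ≥ 700; DTI 36.8% ≤ 40%; LTV 74.8% ≤ 110% → qualifies.
Product C: score 721 ≥ 620; DTI 36.8% ≤ 45%; employment 54 ≥ 12 mo → qualifies.
Qualifying: Product A, Product B, Product C. Lowest rate is 6.76% → Product C.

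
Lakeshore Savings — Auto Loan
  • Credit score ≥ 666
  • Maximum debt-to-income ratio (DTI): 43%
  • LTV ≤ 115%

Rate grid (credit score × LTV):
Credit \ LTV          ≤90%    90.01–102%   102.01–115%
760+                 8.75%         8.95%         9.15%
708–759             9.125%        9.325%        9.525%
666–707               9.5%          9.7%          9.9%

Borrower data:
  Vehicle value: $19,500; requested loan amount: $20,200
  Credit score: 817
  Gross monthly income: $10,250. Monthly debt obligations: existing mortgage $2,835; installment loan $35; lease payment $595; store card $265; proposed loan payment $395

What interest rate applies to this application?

Credit score 817 ≥ 666; Total monthly debts = (2,835 + 35 + 595 + 265 + 395) = 4,125. DTI: 4,125 ÷ 10,250 = 40.2%, within the 43% cap
LTV: 20,200 ÷ 19,500 = 103.6%, within 115% cap
Score 817 is in the 760+ band; LTV 103.6% is in the 102.01–115% band → 9.15%.

9.15%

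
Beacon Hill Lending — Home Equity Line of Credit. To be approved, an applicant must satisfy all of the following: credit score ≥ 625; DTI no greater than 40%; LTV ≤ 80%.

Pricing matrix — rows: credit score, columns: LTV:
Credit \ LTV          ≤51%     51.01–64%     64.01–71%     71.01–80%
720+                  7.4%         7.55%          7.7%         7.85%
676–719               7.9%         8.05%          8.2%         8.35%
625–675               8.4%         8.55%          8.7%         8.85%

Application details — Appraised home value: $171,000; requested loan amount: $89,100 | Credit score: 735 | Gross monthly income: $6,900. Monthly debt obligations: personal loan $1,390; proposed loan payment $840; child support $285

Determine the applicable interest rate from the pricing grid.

7.55%

Credit score 735 ≥ 625; Total monthly debts = (1,390 + 840 + 285) = 2,515. Debt-to-income = 2,515/6,900 = 36.4% — meets 40% limit
LTV = 89,100/171,000 = 52.1% ≤ 80%
Row: 735 falls in 720+. Column: 52.1% falls in 51.01–64%. Rate = 7.55%.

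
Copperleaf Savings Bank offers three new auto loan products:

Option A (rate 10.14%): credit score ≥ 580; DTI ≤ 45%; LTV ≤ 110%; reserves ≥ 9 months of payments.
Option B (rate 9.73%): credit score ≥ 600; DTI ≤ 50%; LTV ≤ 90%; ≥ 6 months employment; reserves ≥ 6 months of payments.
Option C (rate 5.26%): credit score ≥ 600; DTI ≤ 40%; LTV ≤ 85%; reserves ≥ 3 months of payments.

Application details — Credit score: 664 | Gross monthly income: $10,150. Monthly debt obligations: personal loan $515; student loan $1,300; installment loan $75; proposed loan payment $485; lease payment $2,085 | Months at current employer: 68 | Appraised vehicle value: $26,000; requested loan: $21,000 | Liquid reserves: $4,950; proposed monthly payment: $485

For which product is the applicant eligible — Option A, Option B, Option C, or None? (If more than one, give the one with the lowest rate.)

Option B

Total debts = (515 + 1,300 + 75 + 485 + 2,085) = 4,460; DTI = 4,460/10,150 = 43.9%.
LTV = 21,000/26,000 = 80.8%.
Reserves = 4,950/485 = 10.2 months.
Option A: score 664 ≥ 580; DTI 43.9% ≤ 45%; LTV 80.8% ≤ 110%; reserves 10.2 ≥ 9 mo → qualifies.
Option B: score 664 ≥ 600; DTI 43.9% ≤ 50%; LTV 80.8% ≤ 90%; employment 68 ≥ 6 mo; reserves 10.2 ≥ 6 mo → qualifies.
Option C: score 664 ≥ 600; DTI 43.9% > 40%; LTV 80.8% ≤ 85%; reserves 10.2 ≥ 3 mo → does not qualify.
Qualifying: Option A, Option B. Lowest rate is 9.73% → Option B.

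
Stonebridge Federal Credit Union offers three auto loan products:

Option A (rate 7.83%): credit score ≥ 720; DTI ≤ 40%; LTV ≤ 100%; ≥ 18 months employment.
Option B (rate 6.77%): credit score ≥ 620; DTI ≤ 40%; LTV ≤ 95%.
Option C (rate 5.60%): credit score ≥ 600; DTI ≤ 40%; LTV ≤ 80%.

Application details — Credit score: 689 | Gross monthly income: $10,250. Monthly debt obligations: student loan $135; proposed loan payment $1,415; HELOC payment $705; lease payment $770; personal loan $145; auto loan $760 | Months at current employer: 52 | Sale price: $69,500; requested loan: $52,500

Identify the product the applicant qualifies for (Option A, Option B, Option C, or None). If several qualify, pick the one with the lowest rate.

Total debts = (135 + 1,415 + 705 + 770 + 145 + 760) = 3,930; DTI = 3,930/10,250 = 38.3%.
LTV = 52,500/69,500 = 75.5%.
Option A: score 689 < 720; DTI 38.3% ≤ 40%; LTV 75.5% ≤ 100%; employment 52 ≥ 18 mo → does not qualify.
Option B: score 689 ≥ 620; DTI 38.3% ≤ 40%; LTV 75.5% ≤ 95% → qualifies.
Option C: score 689 ≥ 600; DTI 38.3% ≤ 40%; LTV 75.5% ≤ 80% → qualifies.
Qualifying: Option B, Option C. Lowest rate is 5.60% → Option C.

Option C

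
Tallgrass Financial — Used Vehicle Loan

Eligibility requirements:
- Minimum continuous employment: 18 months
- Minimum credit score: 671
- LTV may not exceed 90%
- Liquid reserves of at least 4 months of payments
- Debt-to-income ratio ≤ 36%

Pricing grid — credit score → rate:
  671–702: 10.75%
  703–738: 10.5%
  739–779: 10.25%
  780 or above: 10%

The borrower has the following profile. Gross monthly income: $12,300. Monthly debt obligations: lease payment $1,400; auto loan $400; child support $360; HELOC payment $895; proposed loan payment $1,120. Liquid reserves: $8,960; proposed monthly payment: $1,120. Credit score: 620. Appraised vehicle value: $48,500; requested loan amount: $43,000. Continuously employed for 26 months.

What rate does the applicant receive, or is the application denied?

Denied

Credit score 620 < 671 (below minimum)
LTV = 43,000/48,500 = 88.7% ≤ 90%
Employment 26 ≥ 18 months
Reserves = 8,960/1,120 = 8.0 months ≥ 4
Total monthly debts = (1,400 + 400 + 360 + 895 + 1,120) = 4,175. Debt-to-income = 4,175/12,300 = 33.9% — meets 36% limit
Not all requirements met → denied.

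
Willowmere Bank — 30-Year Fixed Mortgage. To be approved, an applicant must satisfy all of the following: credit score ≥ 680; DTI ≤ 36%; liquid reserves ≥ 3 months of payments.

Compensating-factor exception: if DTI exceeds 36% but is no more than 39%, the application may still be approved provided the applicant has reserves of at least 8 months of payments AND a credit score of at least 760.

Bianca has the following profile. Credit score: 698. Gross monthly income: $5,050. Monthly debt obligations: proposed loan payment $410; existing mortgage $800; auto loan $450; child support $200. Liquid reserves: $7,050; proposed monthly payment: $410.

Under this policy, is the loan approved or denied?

Credit score 698 ≥ 680 (meets base)
Total debts = (410 + 800 + 450 + 200) = 1,860. DTI = 1,860/5,050 = 36.8% > 36% — standard DTI limit exceeded.
Reserves: 7,050 ÷ 410 = 17.2 months (meets 3-month minimum)
DTI 36.8% is within the 36%–39% exception band; checking compensating factors.
Override check — reserves: 17.2 mo (ok); score: 698 (below 760).
Override conditions not both satisfied; exception does not apply.

Denied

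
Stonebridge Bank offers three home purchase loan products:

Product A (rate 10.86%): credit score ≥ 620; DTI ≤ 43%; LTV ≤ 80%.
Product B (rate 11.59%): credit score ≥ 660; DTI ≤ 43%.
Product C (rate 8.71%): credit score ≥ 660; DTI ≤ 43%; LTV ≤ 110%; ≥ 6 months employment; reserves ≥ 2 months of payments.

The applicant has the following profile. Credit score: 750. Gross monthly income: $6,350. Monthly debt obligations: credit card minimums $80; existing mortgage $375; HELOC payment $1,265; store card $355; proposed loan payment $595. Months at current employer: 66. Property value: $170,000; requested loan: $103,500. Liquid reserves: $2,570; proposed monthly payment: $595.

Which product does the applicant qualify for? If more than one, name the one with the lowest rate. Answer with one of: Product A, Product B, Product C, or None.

Total debts = (80 + 375 + 1,265 + 355 + 595) = 2,670; DTI = 2,670/6,350 = 42%.
LTV = 103,500/170,000 = 60.9%.
Reserves = 2,570/595 = 4.3 months.
Product A: score 750 ≥ 620; DTI 42% ≤ 43%; LTV 60.9% ≤ 80% → qualifies.
Product B: score 750 ≥ 660; DTI 42% ≤ 43% → qualifies.
Product C: score 750 ≥ 660; DTI 42% ≤ 43%; LTV 60.9% ≤ 110%; employment 66 ≥ 6 mo; reserves 4.3 ≥ 2 mo → qualifies.
Qualifying: Product A, Product B, Product C. Lowest rate is 8.71% → Product C.

Product C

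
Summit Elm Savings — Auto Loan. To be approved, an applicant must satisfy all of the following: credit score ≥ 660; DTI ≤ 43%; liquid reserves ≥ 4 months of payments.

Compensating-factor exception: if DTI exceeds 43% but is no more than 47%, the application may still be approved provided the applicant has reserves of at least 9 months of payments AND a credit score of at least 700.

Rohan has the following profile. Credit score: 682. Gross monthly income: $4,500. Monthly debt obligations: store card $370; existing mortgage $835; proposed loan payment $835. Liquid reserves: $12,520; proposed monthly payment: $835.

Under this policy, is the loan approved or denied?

Credit score 682 ≥ 660 (meets base)
Total debts = (370 + 835 + 835) = 2,040. DTI = 2,040/4,500 = 45.3% > 43% — standard DTI limit exceeded.
Liquid reserves cover 12,520/835 = 15.0 months — ≥ 4 required
DTI 45.3% is within the 43%–47% exception band; checking compensating factors.
Override check — reserves: 15.0 mo (ok); score: 682 (below 700).
Override conditions not both satisfied; exception does not apply.

Denied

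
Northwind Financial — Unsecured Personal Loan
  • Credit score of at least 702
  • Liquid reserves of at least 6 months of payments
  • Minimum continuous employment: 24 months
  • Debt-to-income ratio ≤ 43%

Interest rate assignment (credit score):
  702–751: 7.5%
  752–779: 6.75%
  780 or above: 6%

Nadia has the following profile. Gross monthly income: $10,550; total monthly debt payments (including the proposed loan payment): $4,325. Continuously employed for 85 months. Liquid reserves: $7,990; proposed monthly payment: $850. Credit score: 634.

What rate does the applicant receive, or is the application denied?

Credit score 634 < 702 (below minimum)
DTI: 4,325 ÷ 10,550 = 41%, within the 43% cap
Employment 85 ≥ 24 months
Reserves: 7,990 ÷ 850 = 9.4 months (meets 6-month minimum)
Not all requirements met → denied.

Denied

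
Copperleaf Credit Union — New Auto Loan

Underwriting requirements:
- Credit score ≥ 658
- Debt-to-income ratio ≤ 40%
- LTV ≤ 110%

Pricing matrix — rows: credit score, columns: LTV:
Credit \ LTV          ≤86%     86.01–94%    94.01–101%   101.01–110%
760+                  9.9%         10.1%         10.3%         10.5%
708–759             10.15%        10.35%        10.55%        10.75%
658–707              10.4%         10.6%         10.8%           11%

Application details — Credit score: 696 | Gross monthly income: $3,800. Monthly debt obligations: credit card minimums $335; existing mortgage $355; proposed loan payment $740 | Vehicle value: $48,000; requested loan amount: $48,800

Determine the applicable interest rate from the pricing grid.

11%

Credit score 696 ≥ 658; Total monthly debts = (335 + 355 + 740) = 1,430. Debt-to-income = 1,430/3,800 = 37.6% — meets 40% limit
Loan-to-value = 48,800/48,000 = 101.7% — pass (110% max)
Credit 696 → row 658–707; LTV 101.7% → column 101.01–110%. Grid cell → 11%.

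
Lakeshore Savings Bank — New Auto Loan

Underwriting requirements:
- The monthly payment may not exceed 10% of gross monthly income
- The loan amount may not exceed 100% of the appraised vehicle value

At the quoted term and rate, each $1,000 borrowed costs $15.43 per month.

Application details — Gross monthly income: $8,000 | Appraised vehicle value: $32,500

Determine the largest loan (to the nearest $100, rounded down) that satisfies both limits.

Payment cap: 10% × $8,000 = $800/month.
At $15.43 per $1,000, that supports 800/15.43 × 1,000 ≈ $51,847 → $51,800.
LTV cap: 100% × $32,500 = $32,500 → $32,500.
Binding constraint: loan-to-value.

$32,500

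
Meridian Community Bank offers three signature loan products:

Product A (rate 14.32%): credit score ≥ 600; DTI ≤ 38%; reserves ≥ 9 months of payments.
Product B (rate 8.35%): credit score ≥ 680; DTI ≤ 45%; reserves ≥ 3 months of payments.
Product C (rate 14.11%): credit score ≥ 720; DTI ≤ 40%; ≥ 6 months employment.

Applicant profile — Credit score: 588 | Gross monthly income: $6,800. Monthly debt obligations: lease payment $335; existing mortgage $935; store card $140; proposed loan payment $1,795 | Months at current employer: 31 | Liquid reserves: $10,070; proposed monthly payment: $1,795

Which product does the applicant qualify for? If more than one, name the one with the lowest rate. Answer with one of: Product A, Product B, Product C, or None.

Total debts = (335 + 935 + 140 + 1,795) = 3,205; DTI = 3,205/6,800 = 47.1%.
Reserves = 10,070/1,795 = 5.6 months.
Product A: score 588 < 600; DTI 47.1% > 38%; reserves 5.6 < 9 mo → does not qualify.
Product B: score 588 < 680; DTI 47.1% > 45%; reserves 5.6 ≥ 3 mo → does not qualify.
Product C: score 588 < 720; DTI 47.1% > 40%; employment 31 ≥ 6 mo → does not qualify.

None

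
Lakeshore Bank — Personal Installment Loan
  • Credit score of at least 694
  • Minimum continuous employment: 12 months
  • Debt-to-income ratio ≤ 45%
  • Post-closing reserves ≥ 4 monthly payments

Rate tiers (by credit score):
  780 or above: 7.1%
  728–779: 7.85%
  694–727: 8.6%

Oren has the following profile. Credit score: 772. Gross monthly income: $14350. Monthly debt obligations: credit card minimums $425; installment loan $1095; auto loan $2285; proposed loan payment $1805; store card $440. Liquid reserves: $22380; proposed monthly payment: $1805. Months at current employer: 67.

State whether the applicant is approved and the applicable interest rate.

Approved at 7.85%

Credit score 772 ≥ 694 (meets minimum)
Liquid reserves cover 22,380/1,805 = 12.4 months — ≥ 4 required
Total monthly debts = (425 + 1,095 + 2,285 + 1,805 + 440) = 6,050. Debt-to-income = 6,050/14,350 = 42.2% — meets 45% limit
Employment 67 ≥ 12 months
All requirements met. Score 772 falls in the 728–779 tier → 7.85%.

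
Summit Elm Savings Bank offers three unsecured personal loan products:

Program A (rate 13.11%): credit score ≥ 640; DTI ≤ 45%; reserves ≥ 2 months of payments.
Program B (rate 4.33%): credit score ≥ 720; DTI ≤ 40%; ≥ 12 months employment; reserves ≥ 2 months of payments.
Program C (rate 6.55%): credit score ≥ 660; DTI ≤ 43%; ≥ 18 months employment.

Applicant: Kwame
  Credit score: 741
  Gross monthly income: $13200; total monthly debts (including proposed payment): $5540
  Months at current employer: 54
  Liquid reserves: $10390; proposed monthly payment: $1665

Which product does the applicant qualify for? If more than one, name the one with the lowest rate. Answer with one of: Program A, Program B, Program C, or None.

Program C

DTI = 5,540/13,200 = 42%.
Reserves = 10,390/1,665 = 6.2 months.
Program A: score 741 ≥ 640; DTI 42% ≤ 45%; reserves 6.2 ≥ 2 mo → qualifies.
Program B: score 741 ≥ 720; DTI 42% > 40%; employment 54 ≥ 12 mo; reserves 6.2 ≥ 2 mo → does not qualify.
Program C: score 741 ≥ 660; DTI 42% ≤ 43%; employment 54 ≥ 18 mo → qualifies.
Qualifying: Program A, Program C. Lowest rate is 6.55% → Program C.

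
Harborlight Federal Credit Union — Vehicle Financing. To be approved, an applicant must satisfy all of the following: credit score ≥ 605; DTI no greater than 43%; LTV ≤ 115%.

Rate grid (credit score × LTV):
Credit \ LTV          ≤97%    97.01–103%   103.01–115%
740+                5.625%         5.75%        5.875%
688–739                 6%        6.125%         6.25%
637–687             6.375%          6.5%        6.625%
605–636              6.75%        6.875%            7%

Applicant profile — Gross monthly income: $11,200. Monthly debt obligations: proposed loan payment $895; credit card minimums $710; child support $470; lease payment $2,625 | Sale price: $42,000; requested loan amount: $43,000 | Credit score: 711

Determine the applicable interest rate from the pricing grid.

6.125%

Credit score 711 ≥ 605; Total monthly debts = (895 + 710 + 470 + 2,625) = 4,700. DTI: 4,700 ÷ 11,200 = 42%, within the 43% cap
LTV: 43,000 ÷ 42,000 = 102.4%, within 115% cap
Row: 711 falls in 688–739. Column: 102.4% falls in 97.01–103%. Rate = 6.125%.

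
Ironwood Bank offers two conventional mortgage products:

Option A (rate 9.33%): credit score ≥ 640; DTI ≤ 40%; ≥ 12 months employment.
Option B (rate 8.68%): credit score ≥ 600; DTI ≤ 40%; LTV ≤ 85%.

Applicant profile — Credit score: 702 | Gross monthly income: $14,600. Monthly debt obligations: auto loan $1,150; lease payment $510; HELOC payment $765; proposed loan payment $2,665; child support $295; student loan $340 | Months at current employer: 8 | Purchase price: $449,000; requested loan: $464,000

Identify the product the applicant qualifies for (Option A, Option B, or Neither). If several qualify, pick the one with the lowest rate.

Neither

Total debts = (1,150 + 510 + 765 + 2,665 + 295 + 340) = 5,725; DTI = 5,725/14,600 = 39.2%.
LTV = 464,000/449,000 = 103.3%.
Option A: score 702 ≥ 640; DTI 39.2% ≤ 40%; employment 8 < 12 mo → does not qualify.
Option B: score 702 ≥ 600; DTI 39.2% ≤ 40%; LTV 103.3% > 85% → does not qualify.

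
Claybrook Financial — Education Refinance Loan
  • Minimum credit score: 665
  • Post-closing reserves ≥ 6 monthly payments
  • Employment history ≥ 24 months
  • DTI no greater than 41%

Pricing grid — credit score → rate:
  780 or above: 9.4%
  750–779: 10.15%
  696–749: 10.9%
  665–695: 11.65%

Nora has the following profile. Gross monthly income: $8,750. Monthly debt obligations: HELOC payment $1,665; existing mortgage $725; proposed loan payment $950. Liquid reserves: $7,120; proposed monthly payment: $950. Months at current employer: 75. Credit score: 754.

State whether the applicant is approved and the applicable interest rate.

Approved at 10.15%

Credit score 754 ≥ 665 (meets minimum)
Employment 75 ≥ 24 months
Total monthly debts = (1,665 + 725 + 950) = 3,340. DTI: 3,340 ÷ 8,750 = 38.2%, within the 41% cap
Liquid reserves cover 7,120/950 = 7.5 months — ≥ 6 required
All requirements met. Score 754 falls in the 750–779 tier → 10.15%.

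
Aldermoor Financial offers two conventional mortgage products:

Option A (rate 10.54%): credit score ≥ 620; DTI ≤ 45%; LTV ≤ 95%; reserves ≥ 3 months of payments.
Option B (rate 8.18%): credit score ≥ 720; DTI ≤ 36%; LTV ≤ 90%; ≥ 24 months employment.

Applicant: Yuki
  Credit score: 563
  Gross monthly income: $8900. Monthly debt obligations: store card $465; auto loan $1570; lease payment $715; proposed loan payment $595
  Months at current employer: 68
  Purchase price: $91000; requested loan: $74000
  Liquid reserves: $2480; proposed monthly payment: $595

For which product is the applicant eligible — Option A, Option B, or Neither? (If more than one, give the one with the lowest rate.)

Total debts = (465 + 1,570 + 715 + 595) = 3,345; DTI = 3,345/8,900 = 37.6%.
LTV = 74,000/91,000 = 81.3%.
Reserves = 2,480/595 = 4.2 months.
Option A: score 563 < 620; DTI 37.6% ≤ 45%; LTV 81.3% ≤ 95%; reserves 4.2 ≥ 3 mo → does not qualify.
Option B: score 563 < 720; DTI 37.6% > 36%; LTV 81.3% ≤ 90%; employment 68 ≥ 24 mo → does not qualify.

Neither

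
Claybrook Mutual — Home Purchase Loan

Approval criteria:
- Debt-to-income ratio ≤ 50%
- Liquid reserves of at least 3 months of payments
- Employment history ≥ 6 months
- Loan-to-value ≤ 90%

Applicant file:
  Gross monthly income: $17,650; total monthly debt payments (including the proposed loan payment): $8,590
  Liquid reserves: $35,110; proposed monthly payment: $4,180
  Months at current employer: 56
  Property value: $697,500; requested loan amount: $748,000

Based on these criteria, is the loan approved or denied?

DTI: 8,590 ÷ 17,650 = 48.7%, within the 50% cap
Reserves = 35,110/4,180 = 8.4 months ≥ 3
Employment 56 ≥ 6 months
Loan-to-value = 748,000/697,500 = 107.2% — fail (90% max)
Fails on LTV.

Denied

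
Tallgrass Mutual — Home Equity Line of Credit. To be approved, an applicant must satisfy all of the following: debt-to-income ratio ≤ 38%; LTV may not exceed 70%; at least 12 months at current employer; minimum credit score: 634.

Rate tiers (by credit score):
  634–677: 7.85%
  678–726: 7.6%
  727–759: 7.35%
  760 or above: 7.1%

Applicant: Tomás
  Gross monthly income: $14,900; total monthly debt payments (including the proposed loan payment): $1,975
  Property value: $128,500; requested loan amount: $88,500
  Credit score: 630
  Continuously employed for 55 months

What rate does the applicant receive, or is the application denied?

Credit score 630 < 634 (below minimum)
LTV: 88,500 ÷ 128,500 = 68.9%, within 70% cap
DTI = 1,975/14,900 = 13.3% ≤ 38%
Employment 55 ≥ 12 months
Not all requirements met → denied.

Denied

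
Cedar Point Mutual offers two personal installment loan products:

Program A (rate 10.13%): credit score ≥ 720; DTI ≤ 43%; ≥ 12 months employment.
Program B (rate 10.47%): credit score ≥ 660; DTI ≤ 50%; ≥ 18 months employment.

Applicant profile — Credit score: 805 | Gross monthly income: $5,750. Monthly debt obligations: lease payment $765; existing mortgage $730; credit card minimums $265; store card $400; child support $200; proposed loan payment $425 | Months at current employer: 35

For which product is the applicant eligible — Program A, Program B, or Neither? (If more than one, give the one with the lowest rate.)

Total debts = (765 + 730 + 265 + 400 + 200 + 425) = 2,785; DTI = 2,785/5,750 = 48.4%.
Program A: score 805 ≥ 720; DTI 48.4% > 43%; employment 35 ≥ 12 mo → does not qualify.
Program B: score 805 ≥ 660; DTI 48.4% ≤ 50%; employment 35 ≥ 18 mo → qualifies.

Program B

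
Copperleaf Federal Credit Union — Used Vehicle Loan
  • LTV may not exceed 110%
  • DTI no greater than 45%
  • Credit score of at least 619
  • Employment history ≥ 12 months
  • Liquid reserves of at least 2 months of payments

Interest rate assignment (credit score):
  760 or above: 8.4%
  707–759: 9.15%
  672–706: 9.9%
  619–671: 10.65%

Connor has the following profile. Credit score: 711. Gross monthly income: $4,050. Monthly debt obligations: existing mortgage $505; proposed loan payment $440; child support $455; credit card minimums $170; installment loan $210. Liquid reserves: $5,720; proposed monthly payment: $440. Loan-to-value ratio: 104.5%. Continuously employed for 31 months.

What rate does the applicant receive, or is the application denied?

Approved at 9.15%

Credit score 711 ≥ 619 (meets minimum)
Employment 31 ≥ 12 months
LTV 104.5% — within 110%
Liquid reserves cover 5,720/440 = 13.0 months — ≥ 2 required
Total monthly debts = (505 + 440 + 455 + 170 + 210) = 1,780. DTI = 1,780/4,050 = 44% ≤ 45%
All requirements met. Score 711 falls in the 707–759 tier → 9.15%.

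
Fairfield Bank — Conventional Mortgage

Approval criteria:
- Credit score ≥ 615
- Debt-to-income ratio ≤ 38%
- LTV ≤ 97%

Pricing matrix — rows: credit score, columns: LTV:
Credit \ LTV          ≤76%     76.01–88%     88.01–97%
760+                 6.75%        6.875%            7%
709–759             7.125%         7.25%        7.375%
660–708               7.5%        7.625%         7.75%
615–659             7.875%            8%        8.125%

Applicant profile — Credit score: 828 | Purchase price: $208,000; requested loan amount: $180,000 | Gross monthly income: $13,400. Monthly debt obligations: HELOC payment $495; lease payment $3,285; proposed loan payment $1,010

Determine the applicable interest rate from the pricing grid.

Credit score 828 ≥ 615; Total monthly debts = (495 + 3,285 + 1,010) = 4,790. DTI = 4,790/13,400 = 35.7% ≤ 38%
LTV = 180,000/208,000 = 86.5% ≤ 97%
Row: 828 falls in 760+. Column: 86.5% falls in 76.01–88%. Rate = 6.875%.

6.875%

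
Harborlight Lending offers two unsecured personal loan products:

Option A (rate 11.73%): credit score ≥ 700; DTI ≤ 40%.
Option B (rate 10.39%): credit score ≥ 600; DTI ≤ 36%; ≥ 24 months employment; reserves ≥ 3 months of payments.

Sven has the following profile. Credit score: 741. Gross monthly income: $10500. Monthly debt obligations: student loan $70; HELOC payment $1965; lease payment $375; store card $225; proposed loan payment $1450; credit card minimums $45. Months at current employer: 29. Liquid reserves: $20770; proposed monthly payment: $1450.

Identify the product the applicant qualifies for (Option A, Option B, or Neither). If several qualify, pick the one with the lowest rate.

Option A

Total debts = (70 + 1,965 + 375 + 225 + 1,450 + 45) = 4,130; DTI = 4,130/10,500 = 39.3%.
Reserves = 20,770/1,450 = 14.3 months.
Option A: score 741 ≥ 700; DTI 39.3% ≤ 40% → qualifies.
Option B: score 741 ≥ 600; DTI 39.3% > 36%; employment 29 ≥ 24 mo; reserves 14.3 ≥ 3 mo → does not qualify.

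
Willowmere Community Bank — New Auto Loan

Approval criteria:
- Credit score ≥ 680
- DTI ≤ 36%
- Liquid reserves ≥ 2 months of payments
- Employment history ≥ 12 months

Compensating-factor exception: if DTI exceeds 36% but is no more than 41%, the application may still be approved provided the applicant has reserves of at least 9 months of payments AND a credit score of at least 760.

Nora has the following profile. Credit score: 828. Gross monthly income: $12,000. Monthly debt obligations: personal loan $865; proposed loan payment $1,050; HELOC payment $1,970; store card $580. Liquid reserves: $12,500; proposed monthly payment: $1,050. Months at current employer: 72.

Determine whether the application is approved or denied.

Approved

Credit score 828 ≥ 680 (meets base)
Total debts = (865 + 1,050 + 1,970 + 580) = 4,465. DTI = 4,465/12,000 = 37.2% > 36% — standard DTI limit exceeded.
Liquid reserves cover 12,500/1,050 = 11.9 months — ≥ 2 required
Employment 72 ≥ 12 months
DTI 37.2% is within the 36%–41% exception band; checking compensating factors.
Reserves 11.9 ≥ 9 months; credit score 828 ≥ 760.
Both compensating conditions met → exception applies.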